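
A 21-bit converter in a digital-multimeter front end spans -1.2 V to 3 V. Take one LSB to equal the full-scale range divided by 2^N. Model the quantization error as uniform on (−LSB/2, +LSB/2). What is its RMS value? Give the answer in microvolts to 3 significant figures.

0.578 µV

The full-scale span is 3 − (-1.2) = 4.2 V.
One LSB is 4.2 V / 2097152 = 2.0027 µV.
For a uniform distribution on [−LSB/2, +LSB/2], V_rms = LSB/√12 = 2.0027 µV/3.4641 = 0.578 µV.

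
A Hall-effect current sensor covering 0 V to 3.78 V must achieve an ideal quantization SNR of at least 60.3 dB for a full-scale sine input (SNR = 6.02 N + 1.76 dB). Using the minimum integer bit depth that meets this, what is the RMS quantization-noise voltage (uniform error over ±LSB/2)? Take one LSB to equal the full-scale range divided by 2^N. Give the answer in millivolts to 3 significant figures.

Full-scale range = 3.78 V.
Solving 6.02 N ≥ 60.3 − 1.76: N ≥ 9.724. Round up → N = 10.
LSB = 3.78 V ÷ 2^10 = 3.78/1024 V = 3.6914 mV.
V_rms = LSB/√12 = 1.07 mV.

1.07 mV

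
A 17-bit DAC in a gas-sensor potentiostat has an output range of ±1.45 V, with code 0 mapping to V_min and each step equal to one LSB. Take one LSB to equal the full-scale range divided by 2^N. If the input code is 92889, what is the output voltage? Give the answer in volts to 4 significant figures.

Full-scale range = 1.45 V − (-1.45 V) = 2.9 V. LSB = 2.9 V / 2^17.
V_out = V_min + code × LSB = -1.45 V + 92889 × 2.9 V / 131072
      = -1.45 V + 2.05519 V = 0.605192 V.

0.6052 V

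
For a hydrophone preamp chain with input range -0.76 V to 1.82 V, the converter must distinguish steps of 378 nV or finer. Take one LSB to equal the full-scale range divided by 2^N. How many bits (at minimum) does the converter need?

The full-scale span is 1.82 − (-0.76) = 2.58 V.
Required number of levels: 2.58/378 nV = 6.8254e6; smallest N with 2^N ≥ that is 23.

23 bits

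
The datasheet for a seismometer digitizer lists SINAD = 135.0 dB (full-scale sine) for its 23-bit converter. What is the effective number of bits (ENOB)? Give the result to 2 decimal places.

ENOB = (SINAD − 1.76) / 6.02 = (135.0 − 1.76) / 6.02 = 133.24 / 6.02 = 22.1329.

22.13 bits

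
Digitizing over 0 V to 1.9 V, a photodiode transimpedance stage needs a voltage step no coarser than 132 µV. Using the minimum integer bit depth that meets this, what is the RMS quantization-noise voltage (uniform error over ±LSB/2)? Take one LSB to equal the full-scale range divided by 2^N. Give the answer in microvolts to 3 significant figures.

33.5 µV

Range is 1.9 V.
Required number of levels: 1.9/132 µV = 14394; smallest N with 2^N ≥ that is 14.
Step size = 1.9/16384 V = 115.97 µV.
RMS noise = LSB/√12 = 33.5 µV.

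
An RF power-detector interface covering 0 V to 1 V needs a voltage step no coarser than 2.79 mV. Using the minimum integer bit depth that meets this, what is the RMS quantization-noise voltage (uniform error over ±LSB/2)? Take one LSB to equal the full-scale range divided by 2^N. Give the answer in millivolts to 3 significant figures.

0.564 mV

V_FS = 1 V.
Required number of levels: 1/2.79 mV = 358.42; smallest N with 2^N ≥ that is 9.
Step size = 1/512 V = 1.9531 mV.
V_rms = LSB/√12 = 0.564 mV.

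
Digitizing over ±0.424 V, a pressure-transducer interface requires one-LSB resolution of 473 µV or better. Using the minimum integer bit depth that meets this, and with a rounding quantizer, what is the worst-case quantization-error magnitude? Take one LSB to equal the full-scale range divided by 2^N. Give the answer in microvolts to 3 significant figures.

207 µV

Full-scale range = 0.424 V − (-0.424 V) = 0.848 V.
Need 2^N ≥ 0.848 V / 473 µV = 1793 → N_min = 11.
LSB = 0.848 V ÷ 2^11 = 0.848/2048 V = 414.06 µV.
Half an LSB is 207 µV.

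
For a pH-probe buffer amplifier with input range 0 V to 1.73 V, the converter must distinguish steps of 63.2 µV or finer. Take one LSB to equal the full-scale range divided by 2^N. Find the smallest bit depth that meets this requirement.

Full-scale range = 1.73 V.
Required number of levels: 1.73/63.2 µV = 27373; smallest N with 2^N ≥ that is 15.

15 bits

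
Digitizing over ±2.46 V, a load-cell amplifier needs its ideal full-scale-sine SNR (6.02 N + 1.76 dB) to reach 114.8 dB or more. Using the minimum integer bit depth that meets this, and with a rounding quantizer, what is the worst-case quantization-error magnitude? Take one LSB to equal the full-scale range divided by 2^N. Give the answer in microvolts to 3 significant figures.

4.69 µV

The full-scale span is 2.46 − (-2.46) = 4.92 V.
Required N = ⌈(114.8 − 1.76)/6.02⌉ = ⌈18.777⌉ = 19.
One LSB is 4.92 V / 524288 = 9.3842 µV.
Half an LSB is 4.69 µV.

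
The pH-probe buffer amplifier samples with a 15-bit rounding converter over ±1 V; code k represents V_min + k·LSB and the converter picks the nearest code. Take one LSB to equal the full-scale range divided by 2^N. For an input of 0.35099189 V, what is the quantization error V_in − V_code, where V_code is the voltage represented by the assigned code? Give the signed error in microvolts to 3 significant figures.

−21.3 µV

Range = 1 − (-1) = 2 V. LSB = 2 V / 2^15 ≈ 61.04 µV.
Position in LSBs: (0.35099189 − (-1)) × 32768/2 = 22134.6511; rounding gives k = 22135.
V_code = -1 + (22135/32768) × 2 = 0.35101318359 V.
V_in − V_code = 0.35099189 − (0.35101318359) = −21.3 µV.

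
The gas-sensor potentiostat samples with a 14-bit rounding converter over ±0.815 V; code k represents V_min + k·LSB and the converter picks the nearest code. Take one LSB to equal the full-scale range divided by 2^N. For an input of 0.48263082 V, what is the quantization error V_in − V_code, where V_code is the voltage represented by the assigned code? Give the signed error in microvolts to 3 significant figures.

+17.9 µV

Range = 0.815 − (-0.815) = 1.63 V. LSB = 1.63 V / 2^14 ≈ 99.49 µV.
(0.48263082 − (-0.815)) / LSB = 1.29763082 × 16384/1.63 = 13043.1800. Nearest integer: k = 13043.
V_code = V_min + k × range/2^14 = -0.815 + 13043 × 1.63/16384 = 0.48261291504 V.
Error = V_in − V_code = 0.48263082 − (0.48261291504) = +17.9 µV.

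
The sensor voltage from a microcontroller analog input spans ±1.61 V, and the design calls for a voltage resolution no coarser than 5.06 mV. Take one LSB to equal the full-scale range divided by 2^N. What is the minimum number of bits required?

10 bits

The full-scale span is 1.61 − (-1.61) = 3.22 V.
Need 2^N ≥ 3.22 V / 5.06 mV = 636.4 → N_min = 10.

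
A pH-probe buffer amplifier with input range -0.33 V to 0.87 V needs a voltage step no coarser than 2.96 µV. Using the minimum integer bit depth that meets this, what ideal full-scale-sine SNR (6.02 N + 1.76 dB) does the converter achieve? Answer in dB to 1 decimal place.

Range = 0.87 − (-0.33) = 1.2 V.
Need 2^N ≥ 1.2 V / 2.96 µV = 405400 → N_min = 19.
SNR = 6.02 × 19 + 1.76 = 116.14 dB.

116.1 dB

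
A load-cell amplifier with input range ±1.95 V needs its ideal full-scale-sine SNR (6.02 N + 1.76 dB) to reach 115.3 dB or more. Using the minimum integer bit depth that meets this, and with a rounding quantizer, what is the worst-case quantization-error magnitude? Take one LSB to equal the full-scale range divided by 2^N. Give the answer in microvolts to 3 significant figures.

Full-scale range = 1.95 V − (-1.95 V) = 3.9 V.
6.02 N + 1.76 ≥ 115.3 gives N ≥ 18.860, so the minimum integer is 19.
LSB = 3.9 V ÷ 2^19 = 3.9/524288 V = 7.4387 µV.
|e|_max = LSB/2 = 3.72 µV.

3.72 µV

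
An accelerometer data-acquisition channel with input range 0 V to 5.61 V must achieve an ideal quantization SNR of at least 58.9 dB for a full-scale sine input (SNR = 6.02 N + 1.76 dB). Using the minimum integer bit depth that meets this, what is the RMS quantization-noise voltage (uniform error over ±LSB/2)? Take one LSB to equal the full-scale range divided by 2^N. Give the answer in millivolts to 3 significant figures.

1.58 mV

Span = 5.61 V.
N ≥ (58.9 − 1.76)/6.02 = 9.492 → N_min = 10.
Step size = 5.61/1024 V = 5.4785 mV.
RMS noise = LSB/√12 = 1.58 mV.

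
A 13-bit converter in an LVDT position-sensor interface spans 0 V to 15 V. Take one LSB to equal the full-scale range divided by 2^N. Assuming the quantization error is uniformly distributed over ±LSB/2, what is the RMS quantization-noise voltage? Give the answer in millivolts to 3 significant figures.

V_FS = 15 V.
LSB = 15 V ÷ 2^13 = 15/8192 V = 1.8311 mV.
V_rms = LSB/√12 = 1.8311 mV / √12 = 0.529 mV.

0.529 mV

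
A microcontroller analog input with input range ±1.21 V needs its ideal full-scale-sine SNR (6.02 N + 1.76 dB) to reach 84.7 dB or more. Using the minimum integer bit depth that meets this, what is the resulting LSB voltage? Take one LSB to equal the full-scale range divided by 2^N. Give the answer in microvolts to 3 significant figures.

148 µV

The full-scale span is 1.21 − (-1.21) = 2.42 V.
6.02 N + 1.76 ≥ 84.7 gives N ≥ 13.777, so the minimum integer is 14.
LSB = 2.42 V ÷ 2^14 = 2.42/16384 V = 148 µV.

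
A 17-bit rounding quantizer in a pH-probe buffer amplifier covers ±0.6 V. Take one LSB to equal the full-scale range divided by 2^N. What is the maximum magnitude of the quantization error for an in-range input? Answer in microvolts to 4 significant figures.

Span: 0.6 V − (-0.6 V) = 1.2 V.
Step size = 1.2/131072 V = 9.15527 µV.
|e|_max = LSB/2 = 4.578 µV.

4.578 µV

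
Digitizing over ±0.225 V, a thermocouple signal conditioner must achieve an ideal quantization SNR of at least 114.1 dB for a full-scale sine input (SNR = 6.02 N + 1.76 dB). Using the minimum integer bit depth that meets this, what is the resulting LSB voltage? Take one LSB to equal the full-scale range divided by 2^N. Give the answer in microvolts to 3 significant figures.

The full-scale span is 0.225 − (-0.225) = 0.45 V.
6.02 N + 1.76 ≥ 114.1 gives N ≥ 18.661, so the minimum integer is 19.
LSB = 0.45 V ÷ 2^19 = 0.45/524288 V = 0.858 µV.

0.858 µV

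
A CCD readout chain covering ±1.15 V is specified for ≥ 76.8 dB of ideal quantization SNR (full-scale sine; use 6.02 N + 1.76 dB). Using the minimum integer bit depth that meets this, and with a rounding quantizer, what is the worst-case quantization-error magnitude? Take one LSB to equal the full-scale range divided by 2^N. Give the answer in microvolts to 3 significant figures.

Full-scale range = 1.15 V − (-1.15 V) = 2.3 V.
Required N = ⌈(76.8 − 1.76)/6.02⌉ = ⌈12.465⌉ = 13.
Step size = 2.3/8192 V = 280.76 µV.
Max error for round-to-nearest is LSB/2 = 140 µV.

140 µV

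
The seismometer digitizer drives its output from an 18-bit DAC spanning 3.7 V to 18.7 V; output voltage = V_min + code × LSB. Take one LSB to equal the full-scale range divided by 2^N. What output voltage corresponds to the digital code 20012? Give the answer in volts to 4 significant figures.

4.845 V

The full-scale span is 18.7 − (3.7) = 15 V. LSB = 15 V / 2^18.
V_out = V_min + code × LSB = 3.7 V + 20012 × 15 V / 262144
      = 3.7 V + 1.14510 V = 4.84510 V.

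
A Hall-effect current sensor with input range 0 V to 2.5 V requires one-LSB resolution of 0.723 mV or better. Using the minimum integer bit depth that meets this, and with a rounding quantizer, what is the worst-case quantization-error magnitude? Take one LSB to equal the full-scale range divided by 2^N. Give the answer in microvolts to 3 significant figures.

305 µV

V_FS = 2.5 V.
Required number of levels: 2.5/0.723 mV = 3457.8; smallest N with 2^N ≥ that is 12.
LSB = 2.5 V / 2^12 = 0.61035 mV.
Max error for round-to-nearest is LSB/2 = 305 µV.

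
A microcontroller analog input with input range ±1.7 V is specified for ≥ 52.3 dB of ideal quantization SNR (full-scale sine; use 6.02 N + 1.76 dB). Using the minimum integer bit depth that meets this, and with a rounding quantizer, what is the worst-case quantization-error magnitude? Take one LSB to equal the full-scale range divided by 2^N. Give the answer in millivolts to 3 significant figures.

Span: 1.7 V − (-1.7 V) = 3.4 V.
6.02 N + 1.76 ≥ 52.3 gives N ≥ 8.395, so the minimum integer is 9.
Step size = 3.4/512 V = 6.6406 mV.
Max error for round-to-nearest is LSB/2 = 3.32 mV.

3.32 mV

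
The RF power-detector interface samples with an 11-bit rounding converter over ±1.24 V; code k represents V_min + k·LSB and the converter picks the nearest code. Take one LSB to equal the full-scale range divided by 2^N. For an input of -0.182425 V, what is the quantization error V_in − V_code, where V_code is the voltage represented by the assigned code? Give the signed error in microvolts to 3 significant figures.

Full-scale range = 1.24 V − (-1.24 V) = 2.48 V. LSB = 2.48 V / 2^11 ≈ 1.211 mV.
(-0.182425 − (-1.24)) / LSB = 1.057575 × 2048/2.48 = 873.3523. Nearest integer: k = 873.
V_code = -1.24 + (873/2048) × 2.48 = -0.1828515625 V.
e = -0.182425 − (-0.1828515625) = +427 µV.

+427 µV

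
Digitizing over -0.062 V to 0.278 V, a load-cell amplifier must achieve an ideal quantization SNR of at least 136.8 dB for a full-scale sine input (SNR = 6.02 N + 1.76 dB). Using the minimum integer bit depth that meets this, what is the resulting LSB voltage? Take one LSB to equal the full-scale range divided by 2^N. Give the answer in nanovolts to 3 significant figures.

40.5 nV

Range = 0.278 − (-0.062) = 0.34 V.
6.02 N + 1.76 ≥ 136.8 gives N ≥ 22.432, so the minimum integer is 23.
LSB = 0.34 V ÷ 2^23 = 0.34/8388608 V = 40.5 nV.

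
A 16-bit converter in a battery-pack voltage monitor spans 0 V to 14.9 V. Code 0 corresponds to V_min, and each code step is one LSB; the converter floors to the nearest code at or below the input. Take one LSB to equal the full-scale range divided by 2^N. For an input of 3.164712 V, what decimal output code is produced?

13919

V_FS = 14.9 V. LSB = 14.9 V / 2^16 ≈ 227.4 µV.
code = ⌊(V_in − V_min)/LSB⌋ = ⌊(V_in − V_min) × 2^16 / range⌋
     = ⌊(3.164712 − (0)) × 65536 / 14.9⌋ = ⌊3.164712 × 65536/14.9⌋
     = ⌊13919.635⌋ = 13919.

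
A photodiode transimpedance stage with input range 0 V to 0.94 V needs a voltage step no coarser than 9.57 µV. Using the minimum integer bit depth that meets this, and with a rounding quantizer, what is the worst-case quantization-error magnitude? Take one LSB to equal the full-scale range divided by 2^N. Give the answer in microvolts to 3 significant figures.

Range is 0.94 V.
0.94 V / 9.57 µV = 98220. Since 2^16 = 65536 and 2^17 = 131072, N = 17.
LSB = 0.94 V / 2^17 = 7.1716 µV.
Max error for round-to-nearest is LSB/2 = 3.59 µV.

3.59 µV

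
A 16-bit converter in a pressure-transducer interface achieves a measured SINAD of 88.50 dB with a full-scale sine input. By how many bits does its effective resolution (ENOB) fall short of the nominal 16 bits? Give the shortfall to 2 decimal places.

1.59 bits

Effective bits = (88.50 − 1.76)/6.02 = 14.4086.
16 − 14.4086 = 1.59 bits below nominal.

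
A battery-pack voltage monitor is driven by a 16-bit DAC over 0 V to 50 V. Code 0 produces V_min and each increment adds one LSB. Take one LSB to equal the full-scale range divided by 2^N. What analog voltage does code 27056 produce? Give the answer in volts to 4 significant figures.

Span = 50 V. LSB = 50 V / 2^16.
Output = V_min + (27056/65536) × range = 0 + 0.412842 × 50 V
      = 0 + 20.6421 = 20.6421 V.

20.64 V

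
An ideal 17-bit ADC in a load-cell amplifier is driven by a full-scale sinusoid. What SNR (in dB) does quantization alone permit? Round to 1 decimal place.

For an ideal N-bit converter with full-scale sine input, SNR = 6.02 N + 1.76 dB. SNR = 6.02 × 17 + 1.76 = 102.34 + 1.76 = 104.10 dB.

104.1 dB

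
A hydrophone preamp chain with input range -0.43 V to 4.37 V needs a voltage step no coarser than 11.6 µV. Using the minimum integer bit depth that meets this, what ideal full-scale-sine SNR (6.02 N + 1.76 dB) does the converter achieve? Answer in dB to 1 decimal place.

116.1 dB

Range = 4.37 − (-0.43) = 4.8 V.
Required number of levels: 4.8/11.6 µV = 413790; smallest N with 2^N ≥ that is 19.
6.02(19) + 1.76 = 116.14 dB.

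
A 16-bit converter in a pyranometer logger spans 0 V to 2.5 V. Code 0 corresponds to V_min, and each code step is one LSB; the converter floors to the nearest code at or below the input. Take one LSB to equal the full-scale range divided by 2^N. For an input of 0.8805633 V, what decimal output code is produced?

Span = 2.5 V. LSB = 2.5 V / 2^16 ≈ 38.15 µV.
(V_in − V_min) × 2^16/range = (0.8805633 − (0)) × 65536/2.5 = 23083.439.
Floor → code = 23083.

23083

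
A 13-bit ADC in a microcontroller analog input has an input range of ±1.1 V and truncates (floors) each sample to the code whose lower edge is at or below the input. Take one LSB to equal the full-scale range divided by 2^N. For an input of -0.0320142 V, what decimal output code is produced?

3976

Range = 1.1 − (-1.1) = 2.2 V. LSB = 2.2 V / 2^13 ≈ 268.6 µV.
(V_in − V_min) × 2^13/range = (-0.0320142 − (-1.1)) × 8192/2.2 = 3976.791.
Floor → code = 3976.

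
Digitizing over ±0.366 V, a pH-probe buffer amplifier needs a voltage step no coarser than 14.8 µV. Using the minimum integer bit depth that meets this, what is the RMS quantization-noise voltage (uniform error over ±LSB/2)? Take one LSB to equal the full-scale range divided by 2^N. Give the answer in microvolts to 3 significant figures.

Span: 0.366 V − (-0.366 V) = 0.732 V.
Need 2^N ≥ 0.732 V / 14.8 µV = 49460 → N_min = 16.
LSB = 0.732 V ÷ 2^16 = 0.732/65536 V = 11.169 µV.
σ_q = LSB/√12 = 11.169 µV/3.4641 = 3.22 µV.

3.22 µV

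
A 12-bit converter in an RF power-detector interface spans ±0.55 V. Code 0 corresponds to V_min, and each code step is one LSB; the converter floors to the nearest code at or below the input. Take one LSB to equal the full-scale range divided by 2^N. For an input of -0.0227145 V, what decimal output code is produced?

1963

Range = 0.55 − (-0.55) = 1.1 V. LSB = 1.1 V / 2^12 ≈ 268.6 µV.
(V_in − V_min) × 2^12/range = (-0.0227145 − (-0.55)) × 4096/1.1 = 1963.419.
Floor → code = 1963.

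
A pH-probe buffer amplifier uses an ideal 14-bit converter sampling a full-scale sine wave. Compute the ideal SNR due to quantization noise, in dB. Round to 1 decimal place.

86.0 dB

SNR = 6.02·14 + 1.76 = 86.04 dB.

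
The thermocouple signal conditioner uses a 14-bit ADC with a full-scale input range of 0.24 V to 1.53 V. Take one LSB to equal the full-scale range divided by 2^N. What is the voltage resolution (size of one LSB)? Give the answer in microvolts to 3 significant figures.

78.7 µV

Span: 1.53 V − (0.24 V) = 1.29 V.
2^14 = 16384 levels.
LSB = 1.29 V / 2^14 = 78.7 µV.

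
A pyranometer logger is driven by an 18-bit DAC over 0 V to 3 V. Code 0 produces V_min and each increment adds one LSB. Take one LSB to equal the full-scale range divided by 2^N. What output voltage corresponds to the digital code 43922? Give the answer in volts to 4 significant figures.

Span = 3 V. LSB = 3 V / 2^18.
Output = V_min + (43922/262144) × range = 0 + 0.167549 × 3 V
      = 0 V + 0.502647 V = 0.502647 V.

0.5026 V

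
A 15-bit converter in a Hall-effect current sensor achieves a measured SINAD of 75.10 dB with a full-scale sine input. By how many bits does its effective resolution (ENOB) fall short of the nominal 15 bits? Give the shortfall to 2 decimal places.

2.82 bits

N_eff = (75.10 − 1.76)/6.02 = 12.1827 bits.
Lost resolution: 15 − 12.1827 = 2.8173 bits.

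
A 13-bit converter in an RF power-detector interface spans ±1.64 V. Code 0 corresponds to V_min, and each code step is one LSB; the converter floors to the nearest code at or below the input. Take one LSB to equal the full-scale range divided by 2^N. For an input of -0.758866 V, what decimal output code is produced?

2200

The full-scale span is 1.64 − (-1.64) = 3.28 V. LSB = 3.28 V / 2^13 ≈ 400.4 µV.
V_in − V_min = -0.758866 − (-1.64) = 0.881134 V.
Divide by LSB: 0.881134 × 8192/3.28 = 2200.6859.
Truncating gives code 2200.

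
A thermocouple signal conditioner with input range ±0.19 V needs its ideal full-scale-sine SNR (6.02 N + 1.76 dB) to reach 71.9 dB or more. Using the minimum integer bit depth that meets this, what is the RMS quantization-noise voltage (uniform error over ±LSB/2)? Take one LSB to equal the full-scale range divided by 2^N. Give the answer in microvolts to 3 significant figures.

26.8 µV

The full-scale span is 0.19 − (-0.19) = 0.38 V.
6.02 N + 1.76 ≥ 71.9 gives N ≥ 11.651, so the minimum integer is 12.
LSB = 0.38 V / 2^12 = 92.773 µV.
σ_q = LSB/√12 = 92.773 µV/3.4641 = 26.8 µV.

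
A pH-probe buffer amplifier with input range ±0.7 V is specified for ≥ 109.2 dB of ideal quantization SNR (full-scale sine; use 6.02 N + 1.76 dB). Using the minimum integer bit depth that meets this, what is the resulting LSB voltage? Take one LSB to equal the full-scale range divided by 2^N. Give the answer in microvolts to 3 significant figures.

Span: 0.7 V − (-0.7 V) = 1.4 V.
6.02 N + 1.76 ≥ 109.2 gives N ≥ 17.847, so the minimum integer is 18.
LSB = 1.4 V / 2^18 = 5.34 µV.

5.34 µV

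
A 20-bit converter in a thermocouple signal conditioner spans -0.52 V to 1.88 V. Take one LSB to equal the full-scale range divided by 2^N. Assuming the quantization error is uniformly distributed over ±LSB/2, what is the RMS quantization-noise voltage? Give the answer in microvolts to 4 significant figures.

0.6607 µV

Full-scale range = 1.88 V − (-0.52 V) = 2.4 V.
Step size = 2.4/1048576 V = 2.28882 µV.
RMS of a uniform error over width LSB is LSB/√12 = 0.6607 µV.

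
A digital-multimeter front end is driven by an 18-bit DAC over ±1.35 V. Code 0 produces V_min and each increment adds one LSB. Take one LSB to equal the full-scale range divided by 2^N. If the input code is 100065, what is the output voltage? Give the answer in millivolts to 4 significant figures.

-319.4 mV

Range = 1.35 − (-1.35) = 2.7 V. LSB = 2.7 V / 2^18.
V_out = V_min + code × LSB = -1.35 V + 100065 × 2.7 V / 262144
      = -1.35 + 1.03064 = -0.319362 V.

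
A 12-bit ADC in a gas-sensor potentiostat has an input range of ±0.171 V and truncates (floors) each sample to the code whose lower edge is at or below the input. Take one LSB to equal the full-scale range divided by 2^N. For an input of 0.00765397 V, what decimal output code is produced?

Range = 0.171 − (-0.171) = 0.342 V. LSB = 0.342 V / 2^12 ≈ 83.50 µV.
(V_in − V_min) × 2^12/range = (0.00765397 − (-0.171)) × 4096/0.342 = 2139.669.
Floor → code = 2139.

2139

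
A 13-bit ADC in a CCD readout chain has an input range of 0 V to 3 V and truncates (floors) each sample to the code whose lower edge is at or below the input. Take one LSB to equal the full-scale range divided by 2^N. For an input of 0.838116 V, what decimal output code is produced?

2288

Range is 3 V. LSB = 3 V / 2^13 ≈ 366.2 µV.
code = ⌊(V_in − V_min)/LSB⌋ = ⌊(V_in − V_min) × 2^13 / range⌋
     = ⌊(0.838116 − (0)) × 8192 / 3⌋ = ⌊0.838116 × 8192/3⌋
     = ⌊2288.615⌋ = 2288.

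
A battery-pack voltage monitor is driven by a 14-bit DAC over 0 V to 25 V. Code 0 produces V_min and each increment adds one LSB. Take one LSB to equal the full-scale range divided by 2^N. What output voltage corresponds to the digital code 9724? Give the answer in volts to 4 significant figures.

14.84 V

Full-scale range = 25 V. LSB = 25 V / 2^14.
V_out = 0 + 9724 × (25/16384) V
      = 0 V + 14.8376 V = 14.8376 V.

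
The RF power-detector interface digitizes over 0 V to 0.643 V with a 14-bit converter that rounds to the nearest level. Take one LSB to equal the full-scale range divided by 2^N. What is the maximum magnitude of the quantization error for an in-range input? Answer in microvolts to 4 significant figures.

Range is 0.643 V.
One LSB is 0.643 V / 16384 = 39.2456 µV.
|e|_max = LSB/2 = 19.62 µV.

19.62 µV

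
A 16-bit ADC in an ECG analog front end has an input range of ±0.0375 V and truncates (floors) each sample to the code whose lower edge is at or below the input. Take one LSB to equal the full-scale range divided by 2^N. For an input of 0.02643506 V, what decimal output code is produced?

Span: 0.0375 V − (-0.0375 V) = 0.075 V. LSB = 0.075 V / 2^16 ≈ 1.144 µV.
V_in − V_min = 0.02643506 − (-0.0375) = 0.06393506 V.
Divide by LSB: 0.06393506 × 65536/0.075 = 55867.3079.
Truncating gives code 55867.

55867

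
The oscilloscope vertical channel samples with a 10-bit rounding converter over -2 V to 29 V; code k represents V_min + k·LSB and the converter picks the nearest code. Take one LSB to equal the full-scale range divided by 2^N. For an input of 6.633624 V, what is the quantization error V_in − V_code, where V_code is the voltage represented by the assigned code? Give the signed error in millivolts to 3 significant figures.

The full-scale span is 29 − (-2) = 31 V. LSB = 31 V / 2^10 ≈ 30.27 mV.
Position in LSBs: (6.633624 − (-2)) × 1024/31 = 285.1881; rounding gives k = 285.
V_code = -2 + (285/1024) × 31 = 6.627929688 V.
V_in − V_code = 6.633624 − (6.627929688) = +5.69 mV.

+5.69 mV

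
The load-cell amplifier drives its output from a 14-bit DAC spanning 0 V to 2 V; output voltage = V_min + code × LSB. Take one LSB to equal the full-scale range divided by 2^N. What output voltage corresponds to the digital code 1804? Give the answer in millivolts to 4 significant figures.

Range is 2 V. LSB = 2 V / 2^14.
V_out = V_min + code × LSB = 0 V + 1804 × 2 V / 16384
      = 0 V + 0.220215 V = 0.220215 V.

220.2 mV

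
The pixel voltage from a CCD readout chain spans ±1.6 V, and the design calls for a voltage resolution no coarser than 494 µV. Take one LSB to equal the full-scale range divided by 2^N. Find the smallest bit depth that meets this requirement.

13 bits

Span: 1.6 V − (-1.6 V) = 3.2 V.
Need 2^N ≥ 3.2 V / 494 µV = 6478 → N_min = 13.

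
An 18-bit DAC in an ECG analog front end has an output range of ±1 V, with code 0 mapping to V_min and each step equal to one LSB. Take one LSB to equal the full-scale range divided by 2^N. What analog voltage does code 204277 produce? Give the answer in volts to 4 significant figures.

Full-scale range = 1 V − (-1 V) = 2 V. LSB = 2 V / 2^18.
V_out = -1 + 204277 × (2/262144) V
      = -1 V + 1.55851 V = 0.558510 V.

0.5585 V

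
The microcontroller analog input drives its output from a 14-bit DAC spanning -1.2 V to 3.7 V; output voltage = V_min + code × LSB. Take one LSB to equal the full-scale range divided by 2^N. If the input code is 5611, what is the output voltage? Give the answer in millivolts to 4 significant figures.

478.1 mV

The full-scale span is 3.7 − (-1.2) = 4.9 V. LSB = 4.9 V / 2^14.
V_out = -1.2 + 5611 × (4.9/16384) V
      = -1.2 + 1.67809 = 0.478094 V.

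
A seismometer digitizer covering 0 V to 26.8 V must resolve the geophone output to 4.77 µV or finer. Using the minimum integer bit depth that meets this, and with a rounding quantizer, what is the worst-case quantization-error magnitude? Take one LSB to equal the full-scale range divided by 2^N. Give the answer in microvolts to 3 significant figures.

1.60 µV

Full-scale range = 26.8 V.
26.8 V / 4.77 µV = 5.618e6. Since 2^22 = 4194304 and 2^23 = 8388608, N = 23.
Step size = 26.8/8388608 V = 3.1948 µV.
|e|_max = LSB/2 = 1.60 µV.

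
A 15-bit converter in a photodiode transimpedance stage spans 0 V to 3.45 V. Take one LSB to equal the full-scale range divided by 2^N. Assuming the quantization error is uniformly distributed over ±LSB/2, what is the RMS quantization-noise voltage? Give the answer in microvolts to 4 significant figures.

Range is 3.45 V.
One LSB is 3.45 V / 32768 = 105.286 µV.
V_rms = LSB/√12 = 105.286 µV / √12 = 30.39 µV.

30.39 µV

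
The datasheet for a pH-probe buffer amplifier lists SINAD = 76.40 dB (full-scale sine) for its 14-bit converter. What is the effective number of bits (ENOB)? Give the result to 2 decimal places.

12.40 bits

ENOB = (76.40 − 1.76)/6.02 = 12.3987 bits.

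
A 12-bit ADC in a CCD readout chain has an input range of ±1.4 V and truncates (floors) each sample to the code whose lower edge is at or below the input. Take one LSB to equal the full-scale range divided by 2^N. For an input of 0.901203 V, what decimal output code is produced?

The full-scale span is 1.4 − (-1.4) = 2.8 V. LSB = 2.8 V / 2^12 ≈ 0.6836 mV.
(V_in − V_min) × 2^12/range = (0.901203 − (-1.4)) × 4096/2.8 = 3366.331.
Floor → code = 3366.

3366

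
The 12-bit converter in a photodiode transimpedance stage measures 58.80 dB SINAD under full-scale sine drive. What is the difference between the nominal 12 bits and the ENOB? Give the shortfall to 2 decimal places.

2.52 bits

N_eff = (58.80 − 1.76)/6.02 = 9.4751 bits.
Shortfall = 12 − 9.4751 = 2.5249 bits.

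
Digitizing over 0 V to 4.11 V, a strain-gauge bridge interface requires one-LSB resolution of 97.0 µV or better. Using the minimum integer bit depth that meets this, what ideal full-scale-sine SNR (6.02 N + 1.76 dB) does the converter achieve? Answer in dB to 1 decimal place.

Full-scale range = 4.11 V.
4.11 V / 97.0 µV = 42370. Since 2^15 = 32768 and 2^16 = 65536, N = 16.
Ideal SNR at N = 16: 6.02·16 + 1.76 = 98.1 dB.

98.1 dB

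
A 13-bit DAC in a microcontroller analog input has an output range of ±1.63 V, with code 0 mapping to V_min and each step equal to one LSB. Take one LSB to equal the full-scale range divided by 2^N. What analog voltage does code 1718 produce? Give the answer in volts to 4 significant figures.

Span: 1.63 V − (-1.63 V) = 3.26 V. LSB = 3.26 V / 2^13.
V_out = V_min + code × LSB = -1.63 V + 1718 × 3.26 V / 8192
      = -1.63 + 0.683677 = -0.946323 V.

-0.9463 V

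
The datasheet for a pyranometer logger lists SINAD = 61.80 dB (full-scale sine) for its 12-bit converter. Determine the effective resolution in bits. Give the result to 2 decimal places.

ENOB = (SINAD − 1.76) / 6.02 = (61.80 − 1.76) / 6.02 = 60.04 / 6.02 = 9.9734.

9.97 bits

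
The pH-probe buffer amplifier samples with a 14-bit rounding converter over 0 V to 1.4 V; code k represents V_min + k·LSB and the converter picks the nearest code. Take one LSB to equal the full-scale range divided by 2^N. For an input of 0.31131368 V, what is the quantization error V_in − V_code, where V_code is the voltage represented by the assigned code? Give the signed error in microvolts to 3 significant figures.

Full-scale range = 1.4 V. LSB = 1.4 V / 2^14 ≈ 85.45 µV.
(0.31131368 − (0)) / LSB = 0.31131368 × 16384/1.4 = 3643.2595. Nearest integer: k = 3643.
V_code = V_min + k × range/2^14 = 0 + 3643 × 1.4/16384 = 0.31129150391 V.
e = 0.31131368 − (0.31129150391) = +22.2 µV.

+22.2 µV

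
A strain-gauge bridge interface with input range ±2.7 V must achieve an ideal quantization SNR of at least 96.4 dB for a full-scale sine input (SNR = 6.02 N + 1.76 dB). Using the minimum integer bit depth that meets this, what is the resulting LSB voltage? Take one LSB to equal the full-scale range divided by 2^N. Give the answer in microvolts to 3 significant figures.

82.4 µV

Range = 2.7 − (-2.7) = 5.4 V.
N ≥ (96.4 − 1.76)/6.02 = 15.721 → N_min = 16.
Step size = 5.4/65536 V = 82.4 µV.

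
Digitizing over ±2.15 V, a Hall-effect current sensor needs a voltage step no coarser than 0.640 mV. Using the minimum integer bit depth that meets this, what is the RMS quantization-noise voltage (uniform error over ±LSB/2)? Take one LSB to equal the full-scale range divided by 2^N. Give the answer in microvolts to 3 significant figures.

Span: 2.15 V − (-2.15 V) = 4.3 V.
Required number of levels: 4.3/0.640 mV = 6718.7; smallest N with 2^N ≥ that is 13.
LSB = 4.3 V / 2^13 = 0.52490 mV.
RMS noise = LSB/√12 = 152 µV.

152 µV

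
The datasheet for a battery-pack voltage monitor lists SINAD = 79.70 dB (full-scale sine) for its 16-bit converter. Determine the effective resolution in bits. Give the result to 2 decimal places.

12.95 bits

Inverting SNR = 6.02 N + 1.76: N_eff = (79.70 − 1.76)/6.02 = 12.9468.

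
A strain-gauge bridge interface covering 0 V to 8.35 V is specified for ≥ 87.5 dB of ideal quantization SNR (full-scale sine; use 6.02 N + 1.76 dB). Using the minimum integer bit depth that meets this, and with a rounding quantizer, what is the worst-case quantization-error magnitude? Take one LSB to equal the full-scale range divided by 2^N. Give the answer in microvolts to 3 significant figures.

127 µV

V_FS = 8.35 V.
Required N = ⌈(87.5 − 1.76)/6.02⌉ = ⌈14.243⌉ = 15.
Step size = 8.35/32768 V = 254.82 µV.
Half an LSB is 127 µV.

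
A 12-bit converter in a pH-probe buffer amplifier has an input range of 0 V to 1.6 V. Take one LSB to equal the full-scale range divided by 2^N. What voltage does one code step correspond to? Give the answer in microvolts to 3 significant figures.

391 µV

Range is 1.6 V.
Number of codes = 2^12 = 4096.
Step size = 1.6/4096 V = 391 µV.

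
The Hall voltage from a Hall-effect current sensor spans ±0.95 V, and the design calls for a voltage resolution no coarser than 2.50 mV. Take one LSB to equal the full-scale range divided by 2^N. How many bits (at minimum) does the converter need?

10 bits

Range = 0.95 − (-0.95) = 1.9 V.
Required number of levels: 1.9/2.50 mV = 760.00; smallest N with 2^N ≥ that is 10.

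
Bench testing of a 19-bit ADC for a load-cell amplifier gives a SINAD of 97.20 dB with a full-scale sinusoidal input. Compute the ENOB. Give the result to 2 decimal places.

ENOB = (SINAD − 1.76) / 6.02 = (97.20 − 1.76) / 6.02 = 95.44 / 6.02 = 15.8538.

15.85 bits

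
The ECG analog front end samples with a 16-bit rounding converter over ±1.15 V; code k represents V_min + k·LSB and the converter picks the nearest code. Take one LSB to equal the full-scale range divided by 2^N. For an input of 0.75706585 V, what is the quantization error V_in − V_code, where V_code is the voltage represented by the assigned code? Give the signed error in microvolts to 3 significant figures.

−8.12 µV

Full-scale range = 1.15 V − (-1.15 V) = 2.3 V. LSB = 2.3 V / 2^16 ≈ 35.10 µV.
(V_in − V_min)/LSB = (0.75706585 − (-1.15)) × 65536/2.3 = 54339.7685 → nearest code k = 54340.
V_code = V_min + k × range/2^16 = -1.15 + 54340 × 2.3/65536 = 0.75707397461 V.
Error = V_in − V_code = 0.75706585 − (0.75707397461) = −8.12 µV.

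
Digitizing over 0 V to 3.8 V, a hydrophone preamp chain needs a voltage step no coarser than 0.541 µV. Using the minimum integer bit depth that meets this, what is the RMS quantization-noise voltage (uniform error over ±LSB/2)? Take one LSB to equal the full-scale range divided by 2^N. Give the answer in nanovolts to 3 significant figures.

131 nV

V_FS = 3.8 V.
Need 2^N ≥ 3.8 V / 0.541 µV = 7.024e6 → N_min = 23.
One LSB is 3.8 V / 8388608 = 453.00 nV.
RMS noise = LSB/√12 = 131 nV.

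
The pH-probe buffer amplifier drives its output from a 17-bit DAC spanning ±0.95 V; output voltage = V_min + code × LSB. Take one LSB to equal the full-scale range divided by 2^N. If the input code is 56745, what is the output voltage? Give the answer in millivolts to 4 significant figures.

The full-scale span is 0.95 − (-0.95) = 1.9 V. LSB = 1.9 V / 2^17.
V_out = V_min + code × LSB = -0.95 V + 56745 × 1.9 V / 131072
      = -0.95 + 0.822567 = -0.127433 V.

-127.4 mV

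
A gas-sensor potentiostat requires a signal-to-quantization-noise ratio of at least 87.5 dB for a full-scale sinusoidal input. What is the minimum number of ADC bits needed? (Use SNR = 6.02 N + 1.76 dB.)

15 bits

Required N = ⌈(87.5 − 1.76)/6.02⌉ = ⌈14.243⌉ = 15.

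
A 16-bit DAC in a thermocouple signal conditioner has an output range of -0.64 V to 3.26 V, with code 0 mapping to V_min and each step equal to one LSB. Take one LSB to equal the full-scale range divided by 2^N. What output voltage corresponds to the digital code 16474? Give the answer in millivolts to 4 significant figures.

Span: 3.26 V − (-0.64 V) = 3.9 V. LSB = 3.9 V / 2^16.
Output = V_min + (16474/65536) × range = -0.64 + 0.251373 × 3.9 V
      = -0.64 + 0.980356 = 0.340356 V.

340.4 mV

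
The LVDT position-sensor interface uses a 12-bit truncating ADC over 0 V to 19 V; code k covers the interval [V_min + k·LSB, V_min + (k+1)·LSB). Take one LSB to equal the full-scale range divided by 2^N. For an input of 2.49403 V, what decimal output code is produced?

537

V_FS = 19 V. LSB = 19 V / 2^12 ≈ 4.639 mV.
(V_in − V_min) × 2^12/range = (2.49403 − (0)) × 4096/19 = 537.660.
Floor → code = 537.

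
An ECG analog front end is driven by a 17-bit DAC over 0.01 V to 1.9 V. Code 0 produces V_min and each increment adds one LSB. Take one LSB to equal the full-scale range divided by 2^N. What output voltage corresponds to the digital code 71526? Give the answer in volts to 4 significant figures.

The full-scale span is 1.9 − (0.01) = 1.89 V. LSB = 1.89 V / 2^17.
Output = V_min + (71526/131072) × range = 0.01 + 0.545700 × 1.89 V
      = 0.01 V + 1.03137 V = 1.04137 V.

1.041 V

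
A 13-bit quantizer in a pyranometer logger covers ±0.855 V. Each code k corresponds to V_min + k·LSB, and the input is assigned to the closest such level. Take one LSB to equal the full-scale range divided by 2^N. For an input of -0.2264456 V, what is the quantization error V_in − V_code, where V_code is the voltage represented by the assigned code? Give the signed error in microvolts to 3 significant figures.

+37.6 µV

Span: 0.855 V − (-0.855 V) = 1.71 V. LSB = 1.71 V / 2^13 ≈ 208.7 µV.
(V_in − V_min)/LSB = (-0.2264456 − (-0.855)) × 8192/1.71 = 3011.1799 → nearest code k = 3011.
V_code = V_min + k × range/2^13 = -0.855 + 3011 × 1.71/8192 = -0.2264831543 V.
e = -0.2264456 − (-0.2264831543) = +37.6 µV.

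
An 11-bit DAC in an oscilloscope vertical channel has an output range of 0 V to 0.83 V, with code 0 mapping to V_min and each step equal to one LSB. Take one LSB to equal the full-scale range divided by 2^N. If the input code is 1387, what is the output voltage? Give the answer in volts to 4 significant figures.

Range is 0.83 V. LSB = 0.83 V / 2^11.
Output = V_min + (1387/2048) × range = 0 + 0.677246 × 0.83 V
      = 0 + 0.562114 = 0.562114 V.

0.5621 V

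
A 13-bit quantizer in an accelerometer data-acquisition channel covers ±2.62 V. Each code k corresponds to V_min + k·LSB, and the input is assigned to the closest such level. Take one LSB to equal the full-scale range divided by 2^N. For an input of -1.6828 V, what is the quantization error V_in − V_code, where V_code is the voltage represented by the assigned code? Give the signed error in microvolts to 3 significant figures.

Range = 2.62 − (-2.62) = 5.24 V. LSB = 5.24 V / 2^13 ≈ 0.6396 mV.
(V_in − V_min)/LSB = (-1.6828 − (-2.62)) × 8192/5.24 = 1465.1798 → nearest code k = 1465.
V_code = -2.62 + (1465/8192) × 5.24 = -1.682915039 V.
Error = V_in − V_code = -1.6828 − (-1.682915039) = +115 µV.

+115 µV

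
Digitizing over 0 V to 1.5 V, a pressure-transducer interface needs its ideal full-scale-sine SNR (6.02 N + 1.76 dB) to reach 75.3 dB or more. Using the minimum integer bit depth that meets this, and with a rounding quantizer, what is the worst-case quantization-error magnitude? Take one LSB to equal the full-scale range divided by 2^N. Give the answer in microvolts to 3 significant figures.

91.6 µV

Span = 1.5 V.
6.02 N + 1.76 ≥ 75.3 gives N ≥ 12.216, so the minimum integer is 13.
Step size = 1.5/8192 V = 183.11 µV.
|e|_max = LSB/2 = 91.6 µV.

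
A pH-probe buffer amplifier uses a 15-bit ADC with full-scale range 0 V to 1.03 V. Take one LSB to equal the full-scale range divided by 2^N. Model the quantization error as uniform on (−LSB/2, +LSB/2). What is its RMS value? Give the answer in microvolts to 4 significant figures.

V_FS = 1.03 V.
Step size = 1.03/32768 V = 31.4331 µV.
RMS of a uniform error over width LSB is LSB/√12 = 9.074 µV.

9.074 µV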